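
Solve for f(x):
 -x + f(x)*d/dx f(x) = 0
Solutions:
 f(x) = -sqrt(C1 + x^2)
 f(x) = sqrt(C1 + x^2)


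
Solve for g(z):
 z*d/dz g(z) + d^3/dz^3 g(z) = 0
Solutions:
 g(z) = C1 + Integral(C2*airyai(-z) + C3*airybi(-z), z)


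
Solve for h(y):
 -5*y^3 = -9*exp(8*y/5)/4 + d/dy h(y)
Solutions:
 h(y) = C1 - 5*y^4/4 + 45*exp(8*y/5)/32


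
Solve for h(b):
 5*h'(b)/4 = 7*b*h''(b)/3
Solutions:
 h(b) = C1 + C2*b^(43/28)


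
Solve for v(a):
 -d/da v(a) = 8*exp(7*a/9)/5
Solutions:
 v(a) = C1 - 72*exp(7*a/9)/35


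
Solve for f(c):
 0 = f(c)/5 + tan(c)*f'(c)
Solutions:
 f(c) = C1/sin(c)^(1/5)


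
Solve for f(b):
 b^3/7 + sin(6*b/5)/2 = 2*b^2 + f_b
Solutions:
 f(b) = C1 + b^4/28 - 2*b^3/3 - 5*cos(6*b/5)/12


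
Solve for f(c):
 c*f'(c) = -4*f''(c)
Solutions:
 f(c) = C1 + C2*erf(sqrt(2)*c/4)


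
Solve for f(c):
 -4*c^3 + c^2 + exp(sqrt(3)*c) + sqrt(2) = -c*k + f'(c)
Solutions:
 f(c) = C1 - c^4 + c^3/3 + c^2*k/2 + sqrt(2)*c + sqrt(3)*exp(sqrt(3)*c)/3


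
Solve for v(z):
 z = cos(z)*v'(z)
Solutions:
 v(z) = C1 + Integral(z/cos(z), z)


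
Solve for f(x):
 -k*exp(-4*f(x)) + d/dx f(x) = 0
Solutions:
 f(x) = log(-I*(C1 + 4*k*x)^(1/4))
 f(x) = log(I*(C1 + 4*k*x)^(1/4))
 f(x) = log(-(C1 + 4*k*x)^(1/4))
 f(x) = log(C1 + 4*k*x)/4


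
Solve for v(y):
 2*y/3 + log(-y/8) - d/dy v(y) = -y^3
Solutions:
 v(y) = C1 + y^4/4 + y^2/3 + y*log(-y) + y*(-3*log(2) - 1)


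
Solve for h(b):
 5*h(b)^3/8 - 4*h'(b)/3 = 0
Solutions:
 h(b) = -4*sqrt(-1/(C1 + 15*b))
 h(b) = 4*sqrt(-1/(C1 + 15*b))


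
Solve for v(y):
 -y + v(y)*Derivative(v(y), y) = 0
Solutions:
 v(y) = -sqrt(C1 + y^2)
 v(y) = sqrt(C1 + y^2)


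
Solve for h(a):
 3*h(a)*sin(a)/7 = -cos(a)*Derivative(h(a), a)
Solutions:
 h(a) = C1*cos(a)^(3/7)


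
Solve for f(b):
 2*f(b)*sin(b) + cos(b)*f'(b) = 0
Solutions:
 f(b) = C1*cos(b)^2


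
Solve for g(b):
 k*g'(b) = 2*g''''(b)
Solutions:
 g(b) = C1 + C2*exp(2^(2/3)*b*k^(1/3)/2) + C3*exp(2^(2/3)*b*k^(1/3)*(-1 + sqrt(3)*I)/4) + C4*exp(-2^(2/3)*b*k^(1/3)*(1 + sqrt(3)*I)/4)


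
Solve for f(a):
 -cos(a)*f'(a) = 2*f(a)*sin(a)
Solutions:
 f(a) = C1*cos(a)^2


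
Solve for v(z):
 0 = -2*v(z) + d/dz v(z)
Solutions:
 v(z) = C1*exp(2*z)


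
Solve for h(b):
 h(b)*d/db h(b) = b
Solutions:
 h(b) = -sqrt(C1 + b^2)
 h(b) = sqrt(C1 + b^2)


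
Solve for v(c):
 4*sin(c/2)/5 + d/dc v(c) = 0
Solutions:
 v(c) = C1 + 8*cos(c/2)/5


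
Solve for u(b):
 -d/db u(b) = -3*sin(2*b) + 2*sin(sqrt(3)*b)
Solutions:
 u(b) = C1 - 3*cos(2*b)/2 + 2*sqrt(3)*cos(sqrt(3)*b)/3


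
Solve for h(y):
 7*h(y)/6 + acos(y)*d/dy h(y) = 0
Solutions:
 h(y) = C1*exp(-7*Integral(1/acos(y), y)/6)


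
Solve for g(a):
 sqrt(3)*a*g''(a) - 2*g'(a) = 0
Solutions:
 g(a) = C1 + C2*a^(1 + 2*sqrt(3)/3)


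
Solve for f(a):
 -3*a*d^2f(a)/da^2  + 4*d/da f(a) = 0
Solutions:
 f(a) = C1 + C2*a^(7/3)


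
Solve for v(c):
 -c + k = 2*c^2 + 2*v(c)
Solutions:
 v(c) = -c^2 - c/2 + k/2


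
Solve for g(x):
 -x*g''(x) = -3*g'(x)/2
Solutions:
 g(x) = C1 + C2*x^(5/2)


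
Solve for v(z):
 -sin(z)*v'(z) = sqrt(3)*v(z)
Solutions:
 v(z) = C1*(cos(z) + 1)^(sqrt(3)/2)/(cos(z) - 1)^(sqrt(3)/2)


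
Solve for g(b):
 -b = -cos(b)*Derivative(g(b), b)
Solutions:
 g(b) = C1 + Integral(b/cos(b), b)


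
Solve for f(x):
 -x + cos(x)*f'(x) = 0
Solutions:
 f(x) = C1 + Integral(x/cos(x), x)


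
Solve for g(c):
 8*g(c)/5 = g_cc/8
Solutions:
 g(c) = C1*exp(-8*sqrt(5)*c/5) + C2*exp(8*sqrt(5)*c/5)


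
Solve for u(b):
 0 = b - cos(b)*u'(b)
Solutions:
 u(b) = C1 + Integral(b/cos(b), b)


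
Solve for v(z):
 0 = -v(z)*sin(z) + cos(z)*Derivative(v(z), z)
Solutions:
 v(z) = C1/cos(z)


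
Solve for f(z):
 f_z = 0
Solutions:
 f(z) = C1


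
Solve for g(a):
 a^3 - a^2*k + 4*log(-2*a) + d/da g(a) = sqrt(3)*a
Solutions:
 g(a) = C1 - a^4/4 + a^3*k/3 + sqrt(3)*a^2/2 - 4*a*log(-a) + 4*a*(1 - log(2))


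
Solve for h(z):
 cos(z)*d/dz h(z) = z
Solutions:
 h(z) = C1 + Integral(z/cos(z), z)


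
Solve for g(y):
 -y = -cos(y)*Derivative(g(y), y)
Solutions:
 g(y) = C1 + Integral(y/cos(y), y)


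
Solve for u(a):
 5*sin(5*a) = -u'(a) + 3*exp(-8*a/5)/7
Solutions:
 u(a) = C1 + cos(5*a) - 15*exp(-8*a/5)/56


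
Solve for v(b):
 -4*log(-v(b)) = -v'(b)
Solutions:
 -li(-v(b)) = C1 + 4*b


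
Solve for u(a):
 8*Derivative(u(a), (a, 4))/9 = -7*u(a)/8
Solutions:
 u(a) = (C1*sin(sqrt(3)*7^(1/4)*a/4) + C2*cos(sqrt(3)*7^(1/4)*a/4))*exp(-sqrt(3)*7^(1/4)*a/4) + (C3*sin(sqrt(3)*7^(1/4)*a/4) + C4*cos(sqrt(3)*7^(1/4)*a/4))*exp(sqrt(3)*7^(1/4)*a/4)


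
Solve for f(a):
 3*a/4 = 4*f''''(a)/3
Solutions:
 f(a) = C1 + C2*a + C3*a^2 + C4*a^3 + 3*a^5/640


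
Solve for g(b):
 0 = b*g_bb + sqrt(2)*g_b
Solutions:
 g(b) = C1 + C2*b^(1 - sqrt(2))


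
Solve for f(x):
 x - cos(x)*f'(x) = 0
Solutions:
 f(x) = C1 + Integral(x/cos(x), x)


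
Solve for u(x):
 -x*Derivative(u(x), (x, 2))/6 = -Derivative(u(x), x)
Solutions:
 u(x) = C1 + C2*x^7


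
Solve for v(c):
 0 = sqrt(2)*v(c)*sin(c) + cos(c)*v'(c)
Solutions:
 v(c) = C1*cos(c)^(sqrt(2))


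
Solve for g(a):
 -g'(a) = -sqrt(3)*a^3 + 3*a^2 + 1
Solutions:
 g(a) = C1 + sqrt(3)*a^4/4 - a^3 - a


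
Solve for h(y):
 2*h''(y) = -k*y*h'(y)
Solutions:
 h(y) = Piecewise((-sqrt(pi)*C1*erf(sqrt(k)*y/2)/sqrt(k) - C2, (k > 0) | (k < 0)), (-C1*y - C2, True))


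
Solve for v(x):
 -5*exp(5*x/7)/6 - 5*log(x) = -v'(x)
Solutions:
 v(x) = C1 + 5*x*log(x) - 5*x + 7*exp(5*x/7)/6


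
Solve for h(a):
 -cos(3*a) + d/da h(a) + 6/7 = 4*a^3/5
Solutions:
 h(a) = C1 + a^4/5 - 6*a/7 + sin(3*a)/3


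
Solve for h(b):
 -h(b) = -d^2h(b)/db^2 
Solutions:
 h(b) = C1*exp(-b) + C2*exp(b)


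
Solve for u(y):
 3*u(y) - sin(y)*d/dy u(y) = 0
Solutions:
 u(y) = C1*(cos(y) - 1)^(3/2)/(cos(y) + 1)^(3/2)


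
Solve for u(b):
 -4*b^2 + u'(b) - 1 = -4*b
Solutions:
 u(b) = C1 + 4*b^3/3 - 2*b^2 + b


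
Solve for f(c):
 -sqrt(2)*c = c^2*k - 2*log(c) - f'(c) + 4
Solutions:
 f(c) = C1 + c^3*k/3 + sqrt(2)*c^2/2 - 2*c*log(c) + 6*c


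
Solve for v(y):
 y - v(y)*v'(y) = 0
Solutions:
 v(y) = -sqrt(C1 + y^2)
 v(y) = sqrt(C1 + y^2)


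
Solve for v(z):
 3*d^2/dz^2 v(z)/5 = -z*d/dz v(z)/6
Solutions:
 v(z) = C1 + C2*erf(sqrt(5)*z/6)


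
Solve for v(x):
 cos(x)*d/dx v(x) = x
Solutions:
 v(x) = C1 + Integral(x/cos(x), x)


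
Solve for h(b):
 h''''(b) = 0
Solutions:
 h(b) = C1 + C2*b + C3*b^2 + C4*b^3


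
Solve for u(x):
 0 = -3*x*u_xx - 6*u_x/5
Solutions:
 u(x) = C1 + C2*x^(3/5)


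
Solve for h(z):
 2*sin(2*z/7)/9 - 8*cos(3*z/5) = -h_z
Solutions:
 h(z) = C1 + 40*sin(3*z/5)/3 + 7*cos(2*z/7)/9


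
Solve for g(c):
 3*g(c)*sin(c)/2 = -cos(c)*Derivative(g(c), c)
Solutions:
 g(c) = C1*cos(c)^(3/2)


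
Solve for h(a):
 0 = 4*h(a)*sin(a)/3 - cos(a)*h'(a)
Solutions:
 h(a) = C1/cos(a)^(4/3)


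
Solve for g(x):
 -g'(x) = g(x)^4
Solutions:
 g(x) = (-3^(2/3) - 3*3^(1/6)*I)*(1/(C1 + x))^(1/3)/6
 g(x) = (-3^(2/3) + 3*3^(1/6)*I)*(1/(C1 + x))^(1/3)/6
 g(x) = (1/(C1 + 3*x))^(1/3)


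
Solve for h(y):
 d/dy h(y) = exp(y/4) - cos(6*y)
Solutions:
 h(y) = C1 + 4*exp(y/4) - sin(6*y)/6


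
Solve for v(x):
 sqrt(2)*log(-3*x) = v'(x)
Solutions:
 v(x) = C1 + sqrt(2)*x*log(-x) + sqrt(2)*x*(-1 + log(3))


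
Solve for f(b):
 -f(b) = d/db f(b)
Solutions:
 f(b) = C1*exp(-b)


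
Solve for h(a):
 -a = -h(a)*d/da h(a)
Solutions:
 h(a) = -sqrt(C1 + a^2)
 h(a) = sqrt(C1 + a^2)


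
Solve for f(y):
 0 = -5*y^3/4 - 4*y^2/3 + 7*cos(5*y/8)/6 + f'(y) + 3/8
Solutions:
 f(y) = C1 + 5*y^4/16 + 4*y^3/9 - 3*y/8 - 28*sin(5*y/8)/15


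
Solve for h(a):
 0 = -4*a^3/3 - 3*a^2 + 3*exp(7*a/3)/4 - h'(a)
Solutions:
 h(a) = C1 - a^4/3 - a^3 + 9*exp(7*a/3)/28


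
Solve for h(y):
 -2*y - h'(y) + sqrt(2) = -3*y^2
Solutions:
 h(y) = C1 + y^3 - y^2 + sqrt(2)*y


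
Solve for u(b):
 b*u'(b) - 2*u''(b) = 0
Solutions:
 u(b) = C1 + C2*erfi(b/2)


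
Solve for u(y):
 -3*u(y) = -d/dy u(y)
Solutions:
 u(y) = C1*exp(3*y)


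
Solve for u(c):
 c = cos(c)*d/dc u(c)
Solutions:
 u(c) = C1 + Integral(c/cos(c), c)


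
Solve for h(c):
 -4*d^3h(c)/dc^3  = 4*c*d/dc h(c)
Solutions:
 h(c) = C1 + Integral(C2*airyai(-c) + C3*airybi(-c), c)


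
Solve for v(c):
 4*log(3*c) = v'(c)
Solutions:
 v(c) = C1 + 4*c*log(c) - 4*c + c*log(81)


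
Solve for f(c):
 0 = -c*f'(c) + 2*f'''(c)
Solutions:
 f(c) = C1 + Integral(C2*airyai(2^(2/3)*c/2) + C3*airybi(2^(2/3)*c/2), c)


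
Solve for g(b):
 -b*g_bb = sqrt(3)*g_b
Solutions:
 g(b) = C1 + C2*b^(1 - sqrt(3))


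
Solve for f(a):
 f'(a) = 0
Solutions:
 f(a) = C1


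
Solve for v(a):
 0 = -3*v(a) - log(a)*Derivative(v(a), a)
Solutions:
 v(a) = C1*exp(-3*li(a))


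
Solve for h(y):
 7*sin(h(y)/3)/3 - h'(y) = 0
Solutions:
 -7*y/3 + 3*log(cos(h(y)/3) - 1)/2 - 3*log(cos(h(y)/3) + 1)/2 = C1


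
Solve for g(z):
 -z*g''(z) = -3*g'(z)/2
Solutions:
 g(z) = C1 + C2*z^(5/2)


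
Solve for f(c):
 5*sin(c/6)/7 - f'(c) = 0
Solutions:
 f(c) = C1 - 30*cos(c/6)/7


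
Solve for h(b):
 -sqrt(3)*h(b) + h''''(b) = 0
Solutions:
 h(b) = C1*exp(-3^(1/8)*b) + C2*exp(3^(1/8)*b) + C3*sin(3^(1/8)*b) + C4*cos(3^(1/8)*b)


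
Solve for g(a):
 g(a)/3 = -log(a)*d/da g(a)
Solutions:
 g(a) = C1*exp(-li(a)/3)


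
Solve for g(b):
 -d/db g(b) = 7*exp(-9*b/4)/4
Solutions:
 g(b) = C1 + 7*exp(-9*b/4)/9


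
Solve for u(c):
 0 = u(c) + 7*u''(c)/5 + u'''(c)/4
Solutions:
 u(c) = C1*exp(c*(-56 + 392*2^(2/3)/(15*sqrt(379905) + 14351)^(1/3) + 2^(1/3)*(15*sqrt(379905) + 14351)^(1/3))/30)*sin(2^(1/3)*sqrt(3)*c*(-(15*sqrt(379905) + 14351)^(1/3) + 392*2^(1/3)/(15*sqrt(379905) + 14351)^(1/3))/30) + C2*exp(c*(-56 + 392*2^(2/3)/(15*sqrt(379905) + 14351)^(1/3) + 2^(1/3)*(15*sqrt(379905) + 14351)^(1/3))/30)*cos(2^(1/3)*sqrt(3)*c*(-(15*sqrt(379905) + 14351)^(1/3) + 392*2^(1/3)/(15*sqrt(379905) + 14351)^(1/3))/30) + C3*exp(-c*(392*2^(2/3)/(15*sqrt(379905) + 14351)^(1/3) + 28 + 2^(1/3)*(15*sqrt(379905) + 14351)^(1/3))/15)


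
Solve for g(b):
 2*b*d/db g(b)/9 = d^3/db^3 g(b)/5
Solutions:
 g(b) = C1 + Integral(C2*airyai(30^(1/3)*b/3) + C3*airybi(30^(1/3)*b/3), b)


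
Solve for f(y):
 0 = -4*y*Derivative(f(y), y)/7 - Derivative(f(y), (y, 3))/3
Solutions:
 f(y) = C1 + Integral(C2*airyai(-12^(1/3)*7^(2/3)*y/7) + C3*airybi(-12^(1/3)*7^(2/3)*y/7), y)


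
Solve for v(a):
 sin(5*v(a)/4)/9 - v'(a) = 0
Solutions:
 -a/9 + 2*log(cos(5*v(a)/4) - 1)/5 - 2*log(cos(5*v(a)/4) + 1)/5 = C1


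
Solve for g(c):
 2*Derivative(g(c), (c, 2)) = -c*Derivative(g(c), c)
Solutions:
 g(c) = C1 + C2*erf(c/2)


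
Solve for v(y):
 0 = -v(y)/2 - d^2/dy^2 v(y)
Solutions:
 v(y) = C1*sin(sqrt(2)*y/2) + C2*cos(sqrt(2)*y/2)


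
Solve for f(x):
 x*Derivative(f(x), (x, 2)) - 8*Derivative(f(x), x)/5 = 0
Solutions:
 f(x) = C1 + C2*x^(13/5)


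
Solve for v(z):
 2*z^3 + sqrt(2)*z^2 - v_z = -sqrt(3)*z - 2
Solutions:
 v(z) = C1 + z^4/2 + sqrt(2)*z^3/3 + sqrt(3)*z^2/2 + 2*z


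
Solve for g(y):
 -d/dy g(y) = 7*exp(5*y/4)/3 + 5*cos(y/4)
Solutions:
 g(y) = C1 - 28*exp(5*y/4)/15 - 20*sin(y/4)


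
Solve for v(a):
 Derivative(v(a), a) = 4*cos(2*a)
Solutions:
 v(a) = C1 + 2*sin(2*a)


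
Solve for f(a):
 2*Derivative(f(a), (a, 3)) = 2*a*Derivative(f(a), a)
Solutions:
 f(a) = C1 + Integral(C2*airyai(a) + C3*airybi(a), a)


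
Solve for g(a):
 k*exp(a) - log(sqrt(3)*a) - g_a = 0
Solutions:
 g(a) = C1 - a*log(a) + a*(1 - log(3)/2) + k*exp(a)


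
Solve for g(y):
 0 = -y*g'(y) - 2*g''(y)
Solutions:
 g(y) = C1 + C2*erf(y/2)


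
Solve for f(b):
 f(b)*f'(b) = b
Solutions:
 f(b) = -sqrt(C1 + b^2)
 f(b) = sqrt(C1 + b^2)


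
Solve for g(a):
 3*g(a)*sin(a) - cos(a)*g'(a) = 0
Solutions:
 g(a) = C1/cos(a)^3


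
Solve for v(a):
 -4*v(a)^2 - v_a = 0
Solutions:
 v(a) = 1/(C1 + 4*a)


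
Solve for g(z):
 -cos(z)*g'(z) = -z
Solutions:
 g(z) = C1 + Integral(z/cos(z), z)


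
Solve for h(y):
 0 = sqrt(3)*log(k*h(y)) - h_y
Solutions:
 li(k*h(y))/k = C1 + sqrt(3)*y


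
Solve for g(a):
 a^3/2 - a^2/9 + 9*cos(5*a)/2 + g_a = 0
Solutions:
 g(a) = C1 - a^4/8 + a^3/27 - 9*sin(5*a)/10


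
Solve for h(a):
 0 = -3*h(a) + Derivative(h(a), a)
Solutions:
 h(a) = C1*exp(3*a)


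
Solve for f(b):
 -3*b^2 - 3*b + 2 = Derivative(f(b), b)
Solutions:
 f(b) = C1 - b^3 - 3*b^2/2 + 2*b


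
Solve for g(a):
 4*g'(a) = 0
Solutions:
 g(a) = C1


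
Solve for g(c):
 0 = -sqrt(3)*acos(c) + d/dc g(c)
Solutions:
 g(c) = C1 + sqrt(3)*(c*acos(c) - sqrt(1 - c^2))


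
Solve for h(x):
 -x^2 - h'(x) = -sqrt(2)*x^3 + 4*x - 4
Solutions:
 h(x) = C1 + sqrt(2)*x^4/4 - x^3/3 - 2*x^2 + 4*x


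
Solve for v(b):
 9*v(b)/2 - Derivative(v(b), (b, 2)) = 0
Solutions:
 v(b) = C1*exp(-3*sqrt(2)*b/2) + C2*exp(3*sqrt(2)*b/2)


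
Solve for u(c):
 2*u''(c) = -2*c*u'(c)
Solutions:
 u(c) = C1 + C2*erf(sqrt(2)*c/2)


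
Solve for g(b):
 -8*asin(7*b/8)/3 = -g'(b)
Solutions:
 g(b) = C1 + 8*b*asin(7*b/8)/3 + 8*sqrt(64 - 49*b^2)/21


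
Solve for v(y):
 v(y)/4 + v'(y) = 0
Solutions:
 v(y) = C1*exp(-y/4)


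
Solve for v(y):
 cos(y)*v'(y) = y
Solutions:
 v(y) = C1 + Integral(y/cos(y), y)


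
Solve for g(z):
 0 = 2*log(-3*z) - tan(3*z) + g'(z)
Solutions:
 g(z) = C1 - 2*z*log(-z) - 2*z*log(3) + 2*z - log(cos(3*z))/3


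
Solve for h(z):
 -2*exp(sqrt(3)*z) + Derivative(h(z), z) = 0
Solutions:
 h(z) = C1 + 2*sqrt(3)*exp(sqrt(3)*z)/3


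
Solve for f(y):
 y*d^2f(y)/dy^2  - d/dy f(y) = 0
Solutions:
 f(y) = C1 + C2*y^2


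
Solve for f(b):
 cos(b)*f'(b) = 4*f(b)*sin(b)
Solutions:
 f(b) = C1/cos(b)^4


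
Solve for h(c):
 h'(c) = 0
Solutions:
 h(c) = C1


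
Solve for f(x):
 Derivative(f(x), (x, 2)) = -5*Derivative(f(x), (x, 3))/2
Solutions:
 f(x) = C1 + C2*x + C3*exp(-2*x/5)


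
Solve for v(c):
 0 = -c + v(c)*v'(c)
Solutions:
 v(c) = -sqrt(C1 + c^2)
 v(c) = sqrt(C1 + c^2)


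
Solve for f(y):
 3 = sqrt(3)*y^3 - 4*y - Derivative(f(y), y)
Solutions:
 f(y) = C1 + sqrt(3)*y^4/4 - 2*y^2 - 3*y


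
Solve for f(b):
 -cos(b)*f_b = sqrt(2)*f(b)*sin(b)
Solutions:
 f(b) = C1*cos(b)^(sqrt(2))


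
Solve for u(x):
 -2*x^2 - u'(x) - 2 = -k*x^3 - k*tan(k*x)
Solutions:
 u(x) = C1 + k*x^4/4 + k*Piecewise((-log(cos(k*x))/k, Ne(k, 0)), (0, True)) - 2*x^3/3 - 2*x


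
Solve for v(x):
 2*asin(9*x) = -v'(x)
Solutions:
 v(x) = C1 - 2*x*asin(9*x) - 2*sqrt(1 - 81*x^2)/9


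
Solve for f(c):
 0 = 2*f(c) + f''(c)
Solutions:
 f(c) = C1*sin(sqrt(2)*c) + C2*cos(sqrt(2)*c)


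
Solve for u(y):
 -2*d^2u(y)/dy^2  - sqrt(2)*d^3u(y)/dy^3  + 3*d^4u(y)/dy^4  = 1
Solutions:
 u(y) = C1 + C2*y + C3*exp(y*(sqrt(2) + sqrt(26))/6) + C4*exp(y*(-sqrt(26) + sqrt(2))/6) - y^2/4


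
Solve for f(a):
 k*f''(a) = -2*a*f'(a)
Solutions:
 f(a) = C1 + C2*sqrt(k)*erf(a*sqrt(1/k))


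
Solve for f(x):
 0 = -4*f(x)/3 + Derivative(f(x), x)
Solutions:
 f(x) = C1*exp(4*x/3)


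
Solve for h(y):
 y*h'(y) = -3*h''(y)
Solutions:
 h(y) = C1 + C2*erf(sqrt(6)*y/6)


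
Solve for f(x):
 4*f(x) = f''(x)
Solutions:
 f(x) = C1*exp(-2*x) + C2*exp(2*x)


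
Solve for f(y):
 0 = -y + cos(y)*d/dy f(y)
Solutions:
 f(y) = C1 + Integral(y/cos(y), y)


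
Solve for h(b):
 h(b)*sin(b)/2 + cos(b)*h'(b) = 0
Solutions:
 h(b) = C1*sqrt(cos(b))


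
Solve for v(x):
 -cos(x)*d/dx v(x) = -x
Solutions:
 v(x) = C1 + Integral(x/cos(x), x)


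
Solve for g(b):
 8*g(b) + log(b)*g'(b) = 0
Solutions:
 g(b) = C1*exp(-8*li(b))


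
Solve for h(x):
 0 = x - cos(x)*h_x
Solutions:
 h(x) = C1 + Integral(x/cos(x), x)


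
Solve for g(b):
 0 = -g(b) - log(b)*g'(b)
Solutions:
 g(b) = C1*exp(-li(b))


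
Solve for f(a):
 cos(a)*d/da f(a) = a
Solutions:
 f(a) = C1 + Integral(a/cos(a), a)


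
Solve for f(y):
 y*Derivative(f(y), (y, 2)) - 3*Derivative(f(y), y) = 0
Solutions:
 f(y) = C1 + C2*y^4


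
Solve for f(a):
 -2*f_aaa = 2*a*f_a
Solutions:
 f(a) = C1 + Integral(C2*airyai(-a) + C3*airybi(-a), a)


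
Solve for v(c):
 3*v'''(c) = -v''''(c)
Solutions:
 v(c) = C1 + C2*c + C3*c^2 + C4*exp(-3*c)


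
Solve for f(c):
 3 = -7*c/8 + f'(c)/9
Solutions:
 f(c) = C1 + 63*c^2/16 + 27*c


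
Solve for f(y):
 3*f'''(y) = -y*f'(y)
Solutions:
 f(y) = C1 + Integral(C2*airyai(-3^(2/3)*y/3) + C3*airybi(-3^(2/3)*y/3), y)


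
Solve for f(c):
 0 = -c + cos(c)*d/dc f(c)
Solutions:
 f(c) = C1 + Integral(c/cos(c), c)


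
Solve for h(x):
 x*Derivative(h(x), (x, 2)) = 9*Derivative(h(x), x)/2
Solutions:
 h(x) = C1 + C2*x^(11/2)


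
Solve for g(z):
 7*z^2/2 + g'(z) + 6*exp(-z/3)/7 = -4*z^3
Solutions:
 g(z) = C1 - z^4 - 7*z^3/6 + 18*exp(-z/3)/7


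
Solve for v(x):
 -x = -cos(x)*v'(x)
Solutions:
 v(x) = C1 + Integral(x/cos(x), x)


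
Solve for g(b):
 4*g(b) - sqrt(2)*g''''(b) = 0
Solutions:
 g(b) = C1*exp(-2^(3/8)*b) + C2*exp(2^(3/8)*b) + C3*sin(2^(3/8)*b) + C4*cos(2^(3/8)*b)


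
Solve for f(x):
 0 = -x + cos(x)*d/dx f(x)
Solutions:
 f(x) = C1 + Integral(x/cos(x), x)


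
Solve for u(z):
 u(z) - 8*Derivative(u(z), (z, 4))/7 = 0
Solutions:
 u(z) = C1*exp(-14^(1/4)*z/2) + C2*exp(14^(1/4)*z/2) + C3*sin(14^(1/4)*z/2) + C4*cos(14^(1/4)*z/2)


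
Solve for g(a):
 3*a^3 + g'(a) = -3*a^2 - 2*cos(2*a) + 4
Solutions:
 g(a) = C1 - 3*a^4/4 - a^3 + 4*a - sin(2*a)


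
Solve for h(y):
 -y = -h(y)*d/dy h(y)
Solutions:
 h(y) = -sqrt(C1 + y^2)
 h(y) = sqrt(C1 + y^2)


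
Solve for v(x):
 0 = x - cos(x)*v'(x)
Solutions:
 v(x) = C1 + Integral(x/cos(x), x)


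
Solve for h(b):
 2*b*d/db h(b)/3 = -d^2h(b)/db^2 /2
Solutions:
 h(b) = C1 + C2*erf(sqrt(6)*b/3)


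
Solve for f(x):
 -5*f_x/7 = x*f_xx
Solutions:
 f(x) = C1 + C2*x^(2/7)


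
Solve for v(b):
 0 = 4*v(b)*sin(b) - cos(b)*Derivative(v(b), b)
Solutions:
 v(b) = C1/cos(b)^4


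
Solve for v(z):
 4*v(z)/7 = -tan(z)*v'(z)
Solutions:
 v(z) = C1/sin(z)^(4/7)


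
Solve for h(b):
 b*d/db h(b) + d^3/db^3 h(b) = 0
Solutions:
 h(b) = C1 + Integral(C2*airyai(-b) + C3*airybi(-b), b)


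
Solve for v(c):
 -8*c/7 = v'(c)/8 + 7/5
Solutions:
 v(c) = C1 - 32*c^2/7 - 56*c/5


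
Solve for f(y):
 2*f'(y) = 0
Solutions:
 f(y) = C1


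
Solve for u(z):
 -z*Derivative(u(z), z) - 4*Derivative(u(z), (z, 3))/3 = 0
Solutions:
 u(z) = C1 + Integral(C2*airyai(-6^(1/3)*z/2) + C3*airybi(-6^(1/3)*z/2), z)


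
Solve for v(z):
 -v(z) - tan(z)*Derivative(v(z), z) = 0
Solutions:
 v(z) = C1/sin(z)


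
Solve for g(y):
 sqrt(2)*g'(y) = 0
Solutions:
 g(y) = C1


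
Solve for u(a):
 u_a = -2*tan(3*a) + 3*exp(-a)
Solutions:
 u(a) = C1 - log(tan(3*a)^2 + 1)/3 - 3*exp(-a)


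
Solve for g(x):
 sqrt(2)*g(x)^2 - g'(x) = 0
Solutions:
 g(x) = -1/(C1 + sqrt(2)*x)


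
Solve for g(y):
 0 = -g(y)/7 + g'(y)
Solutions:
 g(y) = C1*exp(y/7)


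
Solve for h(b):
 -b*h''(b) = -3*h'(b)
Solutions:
 h(b) = C1 + C2*b^4


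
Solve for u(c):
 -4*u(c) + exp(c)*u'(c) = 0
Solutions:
 u(c) = C1*exp(-4*exp(-c))


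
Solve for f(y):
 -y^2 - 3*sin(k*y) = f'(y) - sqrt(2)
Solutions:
 f(y) = C1 - y^3/3 + sqrt(2)*y + 3*cos(k*y)/k


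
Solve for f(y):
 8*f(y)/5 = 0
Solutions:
 f(y) = 0


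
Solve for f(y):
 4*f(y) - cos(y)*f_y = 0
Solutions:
 f(y) = C1*(sin(y)^2 + 2*sin(y) + 1)/(sin(y)^2 - 2*sin(y) + 1)


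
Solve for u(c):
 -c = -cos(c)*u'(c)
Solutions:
 u(c) = C1 + Integral(c/cos(c), c)


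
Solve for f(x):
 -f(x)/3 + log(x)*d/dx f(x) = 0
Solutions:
 f(x) = C1*exp(li(x)/3)


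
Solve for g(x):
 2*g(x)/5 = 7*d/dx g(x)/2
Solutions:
 g(x) = C1*exp(4*x/35)


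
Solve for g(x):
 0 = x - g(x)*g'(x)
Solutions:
 g(x) = -sqrt(C1 + x^2)
 g(x) = sqrt(C1 + x^2)


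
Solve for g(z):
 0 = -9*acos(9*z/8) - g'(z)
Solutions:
 g(z) = C1 - 9*z*acos(9*z/8) + sqrt(64 - 81*z^2)


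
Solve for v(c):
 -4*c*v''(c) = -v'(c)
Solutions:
 v(c) = C1 + C2*c^(5/4)


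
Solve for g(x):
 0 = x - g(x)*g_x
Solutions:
 g(x) = -sqrt(C1 + x^2)
 g(x) = sqrt(C1 + x^2)


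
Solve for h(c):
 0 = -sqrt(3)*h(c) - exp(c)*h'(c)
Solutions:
 h(c) = C1*exp(sqrt(3)*exp(-c))


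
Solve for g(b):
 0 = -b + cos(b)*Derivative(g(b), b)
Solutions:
 g(b) = C1 + Integral(b/cos(b), b)


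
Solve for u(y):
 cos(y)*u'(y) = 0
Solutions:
 u(y) = C1


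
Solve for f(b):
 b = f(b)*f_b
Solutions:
 f(b) = -sqrt(C1 + b^2)
 f(b) = sqrt(C1 + b^2)


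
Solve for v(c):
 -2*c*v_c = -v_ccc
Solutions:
 v(c) = C1 + Integral(C2*airyai(2^(1/3)*c) + C3*airybi(2^(1/3)*c), c)


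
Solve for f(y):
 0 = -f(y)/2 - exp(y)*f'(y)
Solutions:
 f(y) = C1*exp(exp(-y)/2)


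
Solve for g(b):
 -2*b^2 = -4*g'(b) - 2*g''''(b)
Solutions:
 g(b) = C1 + C4*exp(-2^(1/3)*b) + b^3/6 + (C2*sin(2^(1/3)*sqrt(3)*b/2) + C3*cos(2^(1/3)*sqrt(3)*b/2))*exp(2^(1/3)*b/2)


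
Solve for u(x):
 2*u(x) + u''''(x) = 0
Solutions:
 u(x) = (C1*sin(2^(3/4)*x/2) + C2*cos(2^(3/4)*x/2))*exp(-2^(3/4)*x/2) + (C3*sin(2^(3/4)*x/2) + C4*cos(2^(3/4)*x/2))*exp(2^(3/4)*x/2)


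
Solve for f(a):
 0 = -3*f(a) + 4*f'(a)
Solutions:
 f(a) = C1*exp(3*a/4)


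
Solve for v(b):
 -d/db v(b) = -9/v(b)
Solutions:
 v(b) = -sqrt(C1 + 18*b)
 v(b) = sqrt(C1 + 18*b)


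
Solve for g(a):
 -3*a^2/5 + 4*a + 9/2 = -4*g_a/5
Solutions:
 g(a) = C1 + a^3/4 - 5*a^2/2 - 45*a/8


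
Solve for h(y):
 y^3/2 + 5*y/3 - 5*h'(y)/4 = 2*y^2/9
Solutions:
 h(y) = C1 + y^4/10 - 8*y^3/135 + 2*y^2/3


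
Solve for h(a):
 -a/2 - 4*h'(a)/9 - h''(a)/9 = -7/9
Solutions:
 h(a) = C1 + C2*exp(-4*a) - 9*a^2/16 + 65*a/32


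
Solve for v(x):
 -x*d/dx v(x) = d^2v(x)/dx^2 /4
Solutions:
 v(x) = C1 + C2*erf(sqrt(2)*x)


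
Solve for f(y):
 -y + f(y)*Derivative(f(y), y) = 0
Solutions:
 f(y) = -sqrt(C1 + y^2)
 f(y) = sqrt(C1 + y^2)


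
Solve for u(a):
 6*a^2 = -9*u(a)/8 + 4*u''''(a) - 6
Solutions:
 u(a) = C1*exp(-2^(3/4)*sqrt(3)*a/4) + C2*exp(2^(3/4)*sqrt(3)*a/4) + C3*sin(2^(3/4)*sqrt(3)*a/4) + C4*cos(2^(3/4)*sqrt(3)*a/4) - 16*a^2/3 - 16/3


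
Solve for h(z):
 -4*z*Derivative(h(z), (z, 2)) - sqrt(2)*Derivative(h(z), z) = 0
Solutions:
 h(z) = C1 + C2*z^(1 - sqrt(2)/4)


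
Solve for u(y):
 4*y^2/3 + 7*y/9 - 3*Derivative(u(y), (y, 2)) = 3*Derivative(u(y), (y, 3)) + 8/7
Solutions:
 u(y) = C1 + C2*y + C3*exp(-y) + y^4/27 - 17*y^3/162 + 47*y^2/378


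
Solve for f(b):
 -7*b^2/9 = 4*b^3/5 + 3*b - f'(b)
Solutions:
 f(b) = C1 + b^4/5 + 7*b^3/27 + 3*b^2/2


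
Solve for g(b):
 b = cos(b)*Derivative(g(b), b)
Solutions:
 g(b) = C1 + Integral(b/cos(b), b)


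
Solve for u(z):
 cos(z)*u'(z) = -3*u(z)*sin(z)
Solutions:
 u(z) = C1*cos(z)^3


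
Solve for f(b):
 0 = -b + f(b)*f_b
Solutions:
 f(b) = -sqrt(C1 + b^2)
 f(b) = sqrt(C1 + b^2)


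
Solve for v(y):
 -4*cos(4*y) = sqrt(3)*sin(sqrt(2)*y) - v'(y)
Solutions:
 v(y) = C1 + sin(4*y) - sqrt(6)*cos(sqrt(2)*y)/2


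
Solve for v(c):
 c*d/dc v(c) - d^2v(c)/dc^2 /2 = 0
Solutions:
 v(c) = C1 + C2*erfi(c)


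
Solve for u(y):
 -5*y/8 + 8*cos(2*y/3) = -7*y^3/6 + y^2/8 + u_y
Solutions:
 u(y) = C1 + 7*y^4/24 - y^3/24 - 5*y^2/16 + 12*sin(2*y/3)


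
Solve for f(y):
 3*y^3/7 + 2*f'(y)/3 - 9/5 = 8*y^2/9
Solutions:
 f(y) = C1 - 9*y^4/56 + 4*y^3/9 + 27*y/10


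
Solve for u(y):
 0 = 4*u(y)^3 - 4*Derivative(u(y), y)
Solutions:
 u(y) = -sqrt(2)*sqrt(-1/(C1 + y))/2
 u(y) = sqrt(2)*sqrt(-1/(C1 + y))/2


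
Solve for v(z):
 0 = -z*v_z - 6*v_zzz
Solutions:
 v(z) = C1 + Integral(C2*airyai(-6^(2/3)*z/6) + C3*airybi(-6^(2/3)*z/6), z)


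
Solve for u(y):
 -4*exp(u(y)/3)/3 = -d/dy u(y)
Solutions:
 u(y) = 3*log(-1/(C1 + 4*y)) + 6*log(3)


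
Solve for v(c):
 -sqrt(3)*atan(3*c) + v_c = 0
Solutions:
 v(c) = C1 + sqrt(3)*(c*atan(3*c) - log(9*c^2 + 1)/6)


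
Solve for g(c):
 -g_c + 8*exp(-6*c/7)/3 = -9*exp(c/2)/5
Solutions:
 g(c) = C1 + 18*exp(c/2)/5 - 28*exp(-6*c/7)/9


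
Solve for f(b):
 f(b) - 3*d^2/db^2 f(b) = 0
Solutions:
 f(b) = C1*exp(-sqrt(3)*b/3) + C2*exp(sqrt(3)*b/3)


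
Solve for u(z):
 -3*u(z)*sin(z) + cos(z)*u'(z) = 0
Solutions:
 u(z) = C1/cos(z)^3


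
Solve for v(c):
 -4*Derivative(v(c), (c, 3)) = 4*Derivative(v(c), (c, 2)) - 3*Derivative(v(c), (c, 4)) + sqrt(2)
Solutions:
 v(c) = C1 + C2*c + C3*exp(-2*c/3) + C4*exp(2*c) - sqrt(2)*c^2/8


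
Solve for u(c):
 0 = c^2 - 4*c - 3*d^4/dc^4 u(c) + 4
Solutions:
 u(c) = C1 + C2*c + C3*c^2 + C4*c^3 + c^6/1080 - c^5/90 + c^4/18


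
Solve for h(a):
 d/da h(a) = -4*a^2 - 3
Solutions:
 h(a) = C1 - 4*a^3/3 - 3*a


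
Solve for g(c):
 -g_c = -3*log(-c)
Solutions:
 g(c) = C1 + 3*c*log(-c) - 3*c


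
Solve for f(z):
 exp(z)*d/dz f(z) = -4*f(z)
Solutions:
 f(z) = C1*exp(4*exp(-z))


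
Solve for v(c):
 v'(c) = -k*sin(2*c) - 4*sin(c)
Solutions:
 v(c) = C1 - k*sin(c)^2 + 4*cos(c)


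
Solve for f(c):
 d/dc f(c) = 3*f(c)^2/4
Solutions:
 f(c) = -4/(C1 + 3*c)


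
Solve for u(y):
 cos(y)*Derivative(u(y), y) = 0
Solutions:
 u(y) = C1


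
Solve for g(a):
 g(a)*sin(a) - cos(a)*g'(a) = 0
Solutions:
 g(a) = C1/cos(a)


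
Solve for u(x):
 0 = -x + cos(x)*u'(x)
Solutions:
 u(x) = C1 + Integral(x/cos(x), x)


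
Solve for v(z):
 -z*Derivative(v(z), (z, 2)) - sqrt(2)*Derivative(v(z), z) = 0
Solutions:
 v(z) = C1 + C2*z^(1 - sqrt(2))


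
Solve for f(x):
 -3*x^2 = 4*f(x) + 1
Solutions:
 f(x) = -3*x^2/4 - 1/4


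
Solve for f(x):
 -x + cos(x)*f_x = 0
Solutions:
 f(x) = C1 + Integral(x/cos(x), x)


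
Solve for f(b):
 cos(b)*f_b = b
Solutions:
 f(b) = C1 + Integral(b/cos(b), b)


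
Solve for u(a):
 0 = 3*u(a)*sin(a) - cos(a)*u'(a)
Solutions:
 u(a) = C1/cos(a)^3


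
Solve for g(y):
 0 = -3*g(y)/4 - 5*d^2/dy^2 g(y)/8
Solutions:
 g(y) = C1*sin(sqrt(30)*y/5) + C2*cos(sqrt(30)*y/5)


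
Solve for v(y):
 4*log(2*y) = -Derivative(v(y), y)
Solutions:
 v(y) = C1 - 4*y*log(y) - y*log(16) + 4*y


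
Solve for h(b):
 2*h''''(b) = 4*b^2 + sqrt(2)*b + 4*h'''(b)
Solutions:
 h(b) = C1 + C2*b + C3*b^2 + C4*exp(2*b) - b^5/60 + b^4*(-4 - sqrt(2))/96 + b^3*(-4 - sqrt(2))/48


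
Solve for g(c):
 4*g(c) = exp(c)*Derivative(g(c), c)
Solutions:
 g(c) = C1*exp(-4*exp(-c))


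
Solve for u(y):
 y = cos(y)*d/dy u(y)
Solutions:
 u(y) = C1 + Integral(y/cos(y), y)


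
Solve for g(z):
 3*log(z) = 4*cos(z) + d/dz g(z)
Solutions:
 g(z) = C1 + 3*z*log(z) - 3*z - 4*sin(z)


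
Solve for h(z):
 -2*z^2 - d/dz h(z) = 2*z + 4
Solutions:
 h(z) = C1 - 2*z^3/3 - z^2 - 4*z


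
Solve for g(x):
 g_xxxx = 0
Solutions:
 g(x) = C1 + C2*x + C3*x^2 + C4*x^3


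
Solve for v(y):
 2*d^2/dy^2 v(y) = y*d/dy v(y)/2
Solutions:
 v(y) = C1 + C2*erfi(sqrt(2)*y/4)


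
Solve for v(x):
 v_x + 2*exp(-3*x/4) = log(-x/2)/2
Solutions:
 v(x) = C1 + x*log(-x)/2 + x*(-1 - log(2))/2 + 8*exp(-3*x/4)/3


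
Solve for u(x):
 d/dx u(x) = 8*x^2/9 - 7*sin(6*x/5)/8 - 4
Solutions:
 u(x) = C1 + 8*x^3/27 - 4*x + 35*cos(6*x/5)/48


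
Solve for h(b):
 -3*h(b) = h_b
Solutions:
 h(b) = C1*exp(-3*b)


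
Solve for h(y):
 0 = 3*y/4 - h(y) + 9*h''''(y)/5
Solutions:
 h(y) = C1*exp(-sqrt(3)*5^(1/4)*y/3) + C2*exp(sqrt(3)*5^(1/4)*y/3) + C3*sin(sqrt(3)*5^(1/4)*y/3) + C4*cos(sqrt(3)*5^(1/4)*y/3) + 3*y/4


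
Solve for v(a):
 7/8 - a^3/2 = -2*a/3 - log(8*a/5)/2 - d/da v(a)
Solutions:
 v(a) = C1 + a^4/8 - a^2/3 - a*log(a)/2 - 3*a*log(2)/2 - 3*a/8 + a*log(5)/2


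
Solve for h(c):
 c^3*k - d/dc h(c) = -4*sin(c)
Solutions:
 h(c) = C1 + c^4*k/4 - 4*cos(c)


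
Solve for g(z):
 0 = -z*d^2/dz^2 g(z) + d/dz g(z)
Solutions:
 g(z) = C1 + C2*z^2


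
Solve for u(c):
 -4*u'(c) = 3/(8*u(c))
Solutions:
 u(c) = -sqrt(C1 - 3*c)/4
 u(c) = sqrt(C1 - 3*c)/4


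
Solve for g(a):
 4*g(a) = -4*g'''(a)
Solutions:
 g(a) = C3*exp(-a) + (C1*sin(sqrt(3)*a/2) + C2*cos(sqrt(3)*a/2))*exp(a/2)


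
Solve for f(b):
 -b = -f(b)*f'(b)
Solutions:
 f(b) = -sqrt(C1 + b^2)
 f(b) = sqrt(C1 + b^2)


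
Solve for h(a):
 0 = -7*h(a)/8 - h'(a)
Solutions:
 h(a) = C1*exp(-7*a/8)


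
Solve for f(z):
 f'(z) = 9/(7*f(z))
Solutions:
 f(z) = -sqrt(C1 + 126*z)/7
 f(z) = sqrt(C1 + 126*z)/7


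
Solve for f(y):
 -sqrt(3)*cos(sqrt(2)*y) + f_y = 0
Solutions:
 f(y) = C1 + sqrt(6)*sin(sqrt(2)*y)/2


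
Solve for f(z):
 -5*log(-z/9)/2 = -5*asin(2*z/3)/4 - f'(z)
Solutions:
 f(z) = C1 + 5*z*log(-z)/2 - 5*z*asin(2*z/3)/4 - 5*z*log(3) - 5*z/2 - 5*sqrt(9 - 4*z^2)/8


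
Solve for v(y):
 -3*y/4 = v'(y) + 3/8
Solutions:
 v(y) = C1 - 3*y^2/8 - 3*y/8


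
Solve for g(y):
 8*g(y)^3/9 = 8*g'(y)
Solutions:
 g(y) = -3*sqrt(2)*sqrt(-1/(C1 + y))/2
 g(y) = 3*sqrt(2)*sqrt(-1/(C1 + y))/2


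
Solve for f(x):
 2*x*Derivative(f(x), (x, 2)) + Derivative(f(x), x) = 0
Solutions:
 f(x) = C1 + C2*sqrt(x)


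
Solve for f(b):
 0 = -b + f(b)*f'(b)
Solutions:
 f(b) = -sqrt(C1 + b^2)
 f(b) = sqrt(C1 + b^2)


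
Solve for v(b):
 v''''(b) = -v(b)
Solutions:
 v(b) = (C1*sin(sqrt(2)*b/2) + C2*cos(sqrt(2)*b/2))*exp(-sqrt(2)*b/2) + (C3*sin(sqrt(2)*b/2) + C4*cos(sqrt(2)*b/2))*exp(sqrt(2)*b/2)


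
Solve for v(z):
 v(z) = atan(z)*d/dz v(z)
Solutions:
 v(z) = C1*exp(Integral(1/atan(z), z))


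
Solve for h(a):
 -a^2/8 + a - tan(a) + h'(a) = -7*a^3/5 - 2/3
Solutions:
 h(a) = C1 - 7*a^4/20 + a^3/24 - a^2/2 - 2*a/3 - log(cos(a))


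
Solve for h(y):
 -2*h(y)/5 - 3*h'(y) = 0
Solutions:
 h(y) = C1*exp(-2*y/15)


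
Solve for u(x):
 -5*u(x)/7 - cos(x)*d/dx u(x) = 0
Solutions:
 u(x) = C1*(sin(x) - 1)^(5/14)/(sin(x) + 1)^(5/14)


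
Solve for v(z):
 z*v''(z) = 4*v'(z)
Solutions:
 v(z) = C1 + C2*z^5


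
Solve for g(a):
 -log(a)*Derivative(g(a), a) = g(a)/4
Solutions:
 g(a) = C1*exp(-li(a)/4)


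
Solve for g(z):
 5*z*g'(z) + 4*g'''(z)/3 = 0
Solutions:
 g(z) = C1 + Integral(C2*airyai(-30^(1/3)*z/2) + C3*airybi(-30^(1/3)*z/2), z)


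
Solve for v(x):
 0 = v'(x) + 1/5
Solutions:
 v(x) = C1 - x/5


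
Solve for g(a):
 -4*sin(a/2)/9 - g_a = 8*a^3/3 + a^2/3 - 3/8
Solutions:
 g(a) = C1 - 2*a^4/3 - a^3/9 + 3*a/8 + 8*cos(a/2)/9


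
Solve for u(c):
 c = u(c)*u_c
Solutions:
 u(c) = -sqrt(C1 + c^2)
 u(c) = sqrt(C1 + c^2)


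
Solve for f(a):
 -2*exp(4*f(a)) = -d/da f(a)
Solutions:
 f(a) = log(-(-1/(C1 + 8*a))^(1/4))
 f(a) = log(-1/(C1 + 8*a))/4
 f(a) = log(-I*(-1/(C1 + 8*a))^(1/4))
 f(a) = log(I*(-1/(C1 + 8*a))^(1/4))


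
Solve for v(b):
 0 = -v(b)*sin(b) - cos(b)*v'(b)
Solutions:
 v(b) = C1*cos(b)


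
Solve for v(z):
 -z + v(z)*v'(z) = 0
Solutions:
 v(z) = -sqrt(C1 + z^2)
 v(z) = sqrt(C1 + z^2)


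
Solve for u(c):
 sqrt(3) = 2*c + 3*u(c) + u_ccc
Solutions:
 u(c) = C3*exp(-3^(1/3)*c) - 2*c/3 + (C1*sin(3^(5/6)*c/2) + C2*cos(3^(5/6)*c/2))*exp(3^(1/3)*c/2) + sqrt(3)/3


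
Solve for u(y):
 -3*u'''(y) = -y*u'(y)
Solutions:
 u(y) = C1 + Integral(C2*airyai(3^(2/3)*y/3) + C3*airybi(3^(2/3)*y/3), y)


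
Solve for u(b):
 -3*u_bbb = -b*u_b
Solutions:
 u(b) = C1 + Integral(C2*airyai(3^(2/3)*b/3) + C3*airybi(3^(2/3)*b/3), b)


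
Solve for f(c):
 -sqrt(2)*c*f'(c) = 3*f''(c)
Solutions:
 f(c) = C1 + C2*erf(2^(3/4)*sqrt(3)*c/6)


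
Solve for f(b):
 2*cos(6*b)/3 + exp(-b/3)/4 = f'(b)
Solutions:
 f(b) = C1 + sin(6*b)/9 - 3*exp(-b/3)/4


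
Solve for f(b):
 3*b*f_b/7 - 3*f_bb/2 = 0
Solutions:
 f(b) = C1 + C2*erfi(sqrt(7)*b/7)


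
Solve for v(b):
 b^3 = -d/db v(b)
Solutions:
 v(b) = C1 - b^4/4


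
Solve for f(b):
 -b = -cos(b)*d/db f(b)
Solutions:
 f(b) = C1 + Integral(b/cos(b), b)


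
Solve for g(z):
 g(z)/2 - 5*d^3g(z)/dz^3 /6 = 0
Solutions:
 g(z) = C3*exp(3^(1/3)*5^(2/3)*z/5) + (C1*sin(3^(5/6)*5^(2/3)*z/10) + C2*cos(3^(5/6)*5^(2/3)*z/10))*exp(-3^(1/3)*5^(2/3)*z/10)


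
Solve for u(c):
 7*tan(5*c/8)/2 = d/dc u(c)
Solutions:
 u(c) = C1 - 28*log(cos(5*c/8))/5


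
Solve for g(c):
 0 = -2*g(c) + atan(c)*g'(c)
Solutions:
 g(c) = C1*exp(2*Integral(1/atan(c), c))


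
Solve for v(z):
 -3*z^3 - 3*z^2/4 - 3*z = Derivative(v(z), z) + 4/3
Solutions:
 v(z) = C1 - 3*z^4/4 - z^3/4 - 3*z^2/2 - 4*z/3


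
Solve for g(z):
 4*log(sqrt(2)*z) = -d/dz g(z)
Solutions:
 g(z) = C1 - 4*z*log(z) - z*log(4) + 4*z


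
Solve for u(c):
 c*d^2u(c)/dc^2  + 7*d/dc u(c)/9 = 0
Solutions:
 u(c) = C1 + C2*c^(2/9)


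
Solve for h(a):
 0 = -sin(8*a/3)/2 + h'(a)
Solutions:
 h(a) = C1 - 3*cos(8*a/3)/16


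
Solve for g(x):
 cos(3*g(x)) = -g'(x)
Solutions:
 g(x) = -asin((C1 + exp(6*x))/(C1 - exp(6*x)))/3 + pi/3
 g(x) = asin((C1 + exp(6*x))/(C1 - exp(6*x)))/3


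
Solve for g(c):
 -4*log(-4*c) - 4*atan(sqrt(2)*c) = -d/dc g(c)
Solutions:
 g(c) = C1 + 4*c*log(-c) + 4*c*atan(sqrt(2)*c) - 4*c + 8*c*log(2) - sqrt(2)*log(2*c^2 + 1)


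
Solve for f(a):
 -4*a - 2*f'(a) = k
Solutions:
 f(a) = C1 - a^2 - a*k/2


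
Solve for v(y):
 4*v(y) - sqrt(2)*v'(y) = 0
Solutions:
 v(y) = C1*exp(2*sqrt(2)*y)


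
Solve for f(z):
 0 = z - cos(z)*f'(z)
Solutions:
 f(z) = C1 + Integral(z/cos(z), z)


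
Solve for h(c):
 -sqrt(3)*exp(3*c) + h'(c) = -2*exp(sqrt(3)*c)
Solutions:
 h(c) = C1 + sqrt(3)*exp(3*c)/3 - 2*sqrt(3)*exp(sqrt(3)*c)/3


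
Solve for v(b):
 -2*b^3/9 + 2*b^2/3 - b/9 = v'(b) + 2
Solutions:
 v(b) = C1 - b^4/18 + 2*b^3/9 - b^2/18 - 2*b


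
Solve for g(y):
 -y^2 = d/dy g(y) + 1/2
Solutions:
 g(y) = C1 - y^3/3 - y/2


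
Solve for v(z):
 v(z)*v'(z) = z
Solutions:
 v(z) = -sqrt(C1 + z^2)
 v(z) = sqrt(C1 + z^2)


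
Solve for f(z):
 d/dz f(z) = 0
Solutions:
 f(z) = C1


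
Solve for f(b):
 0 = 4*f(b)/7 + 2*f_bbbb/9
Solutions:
 f(b) = (C1*sin(14^(3/4)*sqrt(3)*b/14) + C2*cos(14^(3/4)*sqrt(3)*b/14))*exp(-14^(3/4)*sqrt(3)*b/14) + (C3*sin(14^(3/4)*sqrt(3)*b/14) + C4*cos(14^(3/4)*sqrt(3)*b/14))*exp(14^(3/4)*sqrt(3)*b/14)


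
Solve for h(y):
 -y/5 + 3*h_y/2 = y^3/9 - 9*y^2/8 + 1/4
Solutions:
 h(y) = C1 + y^4/54 - y^3/4 + y^2/15 + y/6


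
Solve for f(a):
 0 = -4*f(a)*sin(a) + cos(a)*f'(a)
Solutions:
 f(a) = C1/cos(a)^4


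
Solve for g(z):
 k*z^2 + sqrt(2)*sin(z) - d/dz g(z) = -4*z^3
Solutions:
 g(z) = C1 + k*z^3/3 + z^4 - sqrt(2)*cos(z)


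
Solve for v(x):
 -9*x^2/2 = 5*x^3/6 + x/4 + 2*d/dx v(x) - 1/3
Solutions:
 v(x) = C1 - 5*x^4/48 - 3*x^3/4 - x^2/16 + x/6


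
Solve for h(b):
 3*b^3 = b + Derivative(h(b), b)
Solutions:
 h(b) = C1 + 3*b^4/4 - b^2/2


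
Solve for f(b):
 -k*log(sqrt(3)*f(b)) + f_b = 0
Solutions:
 Integral(1/(2*log(_y) + log(3)), (_y, f(b))) = C1 + b*k/2


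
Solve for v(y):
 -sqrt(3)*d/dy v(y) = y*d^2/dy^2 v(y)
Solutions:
 v(y) = C1 + C2*y^(1 - sqrt(3))


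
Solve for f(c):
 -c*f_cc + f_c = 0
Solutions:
 f(c) = C1 + C2*c^2


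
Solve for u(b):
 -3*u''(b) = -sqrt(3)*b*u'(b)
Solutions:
 u(b) = C1 + C2*erfi(sqrt(2)*3^(3/4)*b/6)


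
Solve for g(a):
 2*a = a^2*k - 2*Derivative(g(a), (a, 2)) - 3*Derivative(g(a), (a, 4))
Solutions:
 g(a) = C1 + C2*a + C3*sin(sqrt(6)*a/3) + C4*cos(sqrt(6)*a/3) + a^4*k/24 - a^3/6 - 3*a^2*k/4


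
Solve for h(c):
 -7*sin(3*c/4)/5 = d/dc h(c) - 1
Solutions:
 h(c) = C1 + c + 28*cos(3*c/4)/15


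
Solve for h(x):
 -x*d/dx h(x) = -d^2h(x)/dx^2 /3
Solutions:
 h(x) = C1 + C2*erfi(sqrt(6)*x/2)


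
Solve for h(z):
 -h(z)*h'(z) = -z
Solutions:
 h(z) = -sqrt(C1 + z^2)
 h(z) = sqrt(C1 + z^2)


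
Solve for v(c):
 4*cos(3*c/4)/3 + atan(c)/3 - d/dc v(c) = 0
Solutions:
 v(c) = C1 + c*atan(c)/3 - log(c^2 + 1)/6 + 16*sin(3*c/4)/9


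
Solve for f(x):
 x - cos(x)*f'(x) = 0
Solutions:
 f(x) = C1 + Integral(x/cos(x), x)


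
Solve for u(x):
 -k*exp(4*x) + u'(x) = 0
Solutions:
 u(x) = C1 + k*exp(4*x)/4


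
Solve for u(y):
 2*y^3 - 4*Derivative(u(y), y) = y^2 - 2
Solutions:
 u(y) = C1 + y^4/8 - y^3/12 + y/2


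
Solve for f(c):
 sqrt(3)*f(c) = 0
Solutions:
 f(c) = 0


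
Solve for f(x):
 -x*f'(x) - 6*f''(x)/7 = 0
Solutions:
 f(x) = C1 + C2*erf(sqrt(21)*x/6)


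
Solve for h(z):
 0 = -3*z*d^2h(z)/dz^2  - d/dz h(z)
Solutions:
 h(z) = C1 + C2*z^(2/3)


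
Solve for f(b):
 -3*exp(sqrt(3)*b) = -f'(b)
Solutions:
 f(b) = C1 + sqrt(3)*exp(sqrt(3)*b)


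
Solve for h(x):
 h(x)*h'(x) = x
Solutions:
 h(x) = -sqrt(C1 + x^2)
 h(x) = sqrt(C1 + x^2)


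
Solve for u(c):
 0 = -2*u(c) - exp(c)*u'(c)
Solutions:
 u(c) = C1*exp(2*exp(-c))


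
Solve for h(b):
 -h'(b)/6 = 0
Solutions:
 h(b) = C1


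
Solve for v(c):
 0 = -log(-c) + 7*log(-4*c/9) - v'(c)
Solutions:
 v(c) = C1 + 6*c*log(-c) + 2*c*(-7*log(3) - 3 + 7*log(2))


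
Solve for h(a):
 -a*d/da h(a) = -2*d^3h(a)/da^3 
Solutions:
 h(a) = C1 + Integral(C2*airyai(2^(2/3)*a/2) + C3*airybi(2^(2/3)*a/2), a)


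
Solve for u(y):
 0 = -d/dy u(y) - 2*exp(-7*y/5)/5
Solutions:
 u(y) = C1 + 2*exp(-7*y/5)/7


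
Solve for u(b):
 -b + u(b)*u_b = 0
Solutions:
 u(b) = -sqrt(C1 + b^2)
 u(b) = sqrt(C1 + b^2)


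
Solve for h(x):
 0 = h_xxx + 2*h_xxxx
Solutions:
 h(x) = C1 + C2*x + C3*x^2 + C4*exp(-x/2)


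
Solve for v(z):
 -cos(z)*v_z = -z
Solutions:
 v(z) = C1 + Integral(z/cos(z), z)


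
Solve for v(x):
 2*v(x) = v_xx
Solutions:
 v(x) = C1*exp(-sqrt(2)*x) + C2*exp(sqrt(2)*x)


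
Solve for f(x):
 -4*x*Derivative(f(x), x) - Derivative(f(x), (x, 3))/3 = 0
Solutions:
 f(x) = C1 + Integral(C2*airyai(-12^(1/3)*x) + C3*airybi(-12^(1/3)*x), x)


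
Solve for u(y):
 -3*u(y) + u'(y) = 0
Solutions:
 u(y) = C1*exp(3*y)


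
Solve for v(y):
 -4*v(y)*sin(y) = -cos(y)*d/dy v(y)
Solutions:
 v(y) = C1/cos(y)^4


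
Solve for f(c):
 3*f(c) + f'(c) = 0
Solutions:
 f(c) = C1*exp(-3*c)


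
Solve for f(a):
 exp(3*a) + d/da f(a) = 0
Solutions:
 f(a) = C1 - exp(3*a)/3


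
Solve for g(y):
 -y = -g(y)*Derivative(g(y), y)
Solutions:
 g(y) = -sqrt(C1 + y^2)
 g(y) = sqrt(C1 + y^2)


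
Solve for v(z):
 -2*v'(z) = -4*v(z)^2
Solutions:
 v(z) = -1/(C1 + 2*z)


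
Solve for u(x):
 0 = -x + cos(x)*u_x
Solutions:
 u(x) = C1 + Integral(x/cos(x), x)


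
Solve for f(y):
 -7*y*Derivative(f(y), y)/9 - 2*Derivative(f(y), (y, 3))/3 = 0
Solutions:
 f(y) = C1 + Integral(C2*airyai(-6^(2/3)*7^(1/3)*y/6) + C3*airybi(-6^(2/3)*7^(1/3)*y/6), y)


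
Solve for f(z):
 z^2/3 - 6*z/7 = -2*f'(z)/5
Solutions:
 f(z) = C1 - 5*z^3/18 + 15*z^2/14


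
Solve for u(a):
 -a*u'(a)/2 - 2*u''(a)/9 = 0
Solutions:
 u(a) = C1 + C2*erf(3*sqrt(2)*a/4)


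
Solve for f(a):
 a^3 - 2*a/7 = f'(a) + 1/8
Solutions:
 f(a) = C1 + a^4/4 - a^2/7 - a/8


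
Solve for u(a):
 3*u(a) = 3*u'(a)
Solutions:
 u(a) = C1*exp(a)


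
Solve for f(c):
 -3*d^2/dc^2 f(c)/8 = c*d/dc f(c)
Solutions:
 f(c) = C1 + C2*erf(2*sqrt(3)*c/3)


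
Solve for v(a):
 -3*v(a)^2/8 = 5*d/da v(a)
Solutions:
 v(a) = 40/(C1 + 3*a)


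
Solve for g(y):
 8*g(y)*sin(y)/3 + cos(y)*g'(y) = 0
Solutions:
 g(y) = C1*cos(y)^(8/3)
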